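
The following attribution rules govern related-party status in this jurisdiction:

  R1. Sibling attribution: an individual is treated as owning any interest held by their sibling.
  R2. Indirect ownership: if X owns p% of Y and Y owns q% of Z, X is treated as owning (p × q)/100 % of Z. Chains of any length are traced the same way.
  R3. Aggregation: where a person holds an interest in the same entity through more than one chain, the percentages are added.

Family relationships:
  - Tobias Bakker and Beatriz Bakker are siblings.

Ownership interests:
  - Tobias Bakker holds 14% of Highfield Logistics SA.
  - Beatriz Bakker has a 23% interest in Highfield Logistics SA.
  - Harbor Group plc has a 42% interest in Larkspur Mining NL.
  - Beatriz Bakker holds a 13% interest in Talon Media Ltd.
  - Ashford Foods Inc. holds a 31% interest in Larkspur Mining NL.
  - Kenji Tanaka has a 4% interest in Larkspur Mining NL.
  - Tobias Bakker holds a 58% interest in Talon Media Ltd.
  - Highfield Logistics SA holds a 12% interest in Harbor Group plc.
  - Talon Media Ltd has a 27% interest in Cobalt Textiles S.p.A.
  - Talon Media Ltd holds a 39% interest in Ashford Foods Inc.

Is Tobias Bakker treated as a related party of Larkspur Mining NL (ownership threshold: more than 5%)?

Yes

By sibling attribution (R1), Tobias Bakker is treated as also owning Beatriz Bakker's interest in Highfield Logistics SA, giving 14% + 23% = 37%.
By sibling attribution (R1), Tobias Bakker is treated as also owning Beatriz Bakker's interest in Talon Media Ltd, giving 58% + 13% = 71%.
Chain via Highfield Logistics SA → Harbor Group plc (R2): 37% × 12% × 42% = 1.8648% of Larkspur Mining NL.
Chain via Talon Media Ltd → Ashford Foods Inc. (R2): 71% × 39% × 31% = 8.5839% of Larkspur Mining NL.
Aggregating (R3): 1.8648% + 8.5839% = 10.4487%.
10.4487% exceeds the 5% threshold, so Tobias is a related party to Larkspur Mining NL.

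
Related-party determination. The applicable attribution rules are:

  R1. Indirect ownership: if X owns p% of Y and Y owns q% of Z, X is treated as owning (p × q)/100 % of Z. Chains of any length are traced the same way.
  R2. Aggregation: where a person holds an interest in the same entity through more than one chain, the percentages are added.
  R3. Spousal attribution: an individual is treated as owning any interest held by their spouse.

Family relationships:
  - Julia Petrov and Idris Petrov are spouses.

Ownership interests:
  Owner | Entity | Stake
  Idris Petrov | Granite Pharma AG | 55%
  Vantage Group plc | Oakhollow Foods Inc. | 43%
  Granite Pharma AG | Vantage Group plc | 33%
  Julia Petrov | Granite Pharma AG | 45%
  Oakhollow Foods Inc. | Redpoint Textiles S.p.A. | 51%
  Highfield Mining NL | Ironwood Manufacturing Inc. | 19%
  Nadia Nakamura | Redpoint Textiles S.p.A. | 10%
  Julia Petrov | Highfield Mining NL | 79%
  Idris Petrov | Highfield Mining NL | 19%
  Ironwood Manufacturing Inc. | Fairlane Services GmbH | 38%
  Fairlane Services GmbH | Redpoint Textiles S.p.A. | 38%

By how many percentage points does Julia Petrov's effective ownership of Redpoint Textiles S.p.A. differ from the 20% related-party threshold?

10.074372

By spousal attribution (R3), Julia Petrov is treated as also owning Idris Petrov's interest in Highfield Mining NL, giving 79% + 19% = 98%.
By spousal attribution (R3), Julia Petrov is treated as also owning Idris Petrov's interest in Granite Pharma AG, giving 45% + 55% = 100%.
Chain via Highfield Mining NL → Ironwood Manufacturing Inc. → Fairlane Services GmbH (R1): 98% × 19% × 38% × 38% = 2.688728% of Redpoint Textiles S.p.A.
Chain via Granite Pharma AG → Vantage Group plc → Oakhollow Foods Inc. (R1): 100% × 33% × 43% × 51% = 7.2369% of Redpoint Textiles S.p.A.
Aggregating (R2): 2.688728% + 7.2369% = 9.925628%.
9.925628% falls short of the 20% threshold by 10.074372 percentage points.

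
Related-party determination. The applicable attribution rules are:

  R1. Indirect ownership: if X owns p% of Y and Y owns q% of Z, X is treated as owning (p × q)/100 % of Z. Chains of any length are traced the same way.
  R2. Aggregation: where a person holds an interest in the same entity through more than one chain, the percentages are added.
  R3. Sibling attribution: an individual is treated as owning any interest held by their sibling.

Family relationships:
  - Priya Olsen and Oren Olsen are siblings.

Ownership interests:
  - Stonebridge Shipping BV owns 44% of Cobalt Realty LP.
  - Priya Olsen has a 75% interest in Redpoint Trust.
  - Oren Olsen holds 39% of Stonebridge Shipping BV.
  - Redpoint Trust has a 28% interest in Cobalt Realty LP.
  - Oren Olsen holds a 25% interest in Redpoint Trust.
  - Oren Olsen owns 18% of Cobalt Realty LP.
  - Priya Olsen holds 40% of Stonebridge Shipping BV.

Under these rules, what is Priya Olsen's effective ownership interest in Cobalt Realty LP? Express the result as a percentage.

By sibling attribution (R3), Priya Olsen is treated as also owning Oren Olsen's interest in Redpoint Trust, giving 75% + 25% = 100%.
By sibling attribution (R3), Priya Olsen is treated as also owning Oren Olsen's interest in Stonebridge Shipping BV, giving 40% + 39% = 79%.
By sibling attribution (R3), Priya Olsen is treated as owning Oren Olsen's 18% interest in Cobalt Realty LP.
Chain via Redpoint Trust (R1): 100% × 28% = 28% of Cobalt Realty LP.
Chain via Stonebridge Shipping BV (R1): 79% × 44% = 34.76% of Cobalt Realty LP.
Direct interest in Cobalt Realty LP: 18%.
Aggregating (R2): 28% + 34.76% + 18% = 80.76%.

80.76%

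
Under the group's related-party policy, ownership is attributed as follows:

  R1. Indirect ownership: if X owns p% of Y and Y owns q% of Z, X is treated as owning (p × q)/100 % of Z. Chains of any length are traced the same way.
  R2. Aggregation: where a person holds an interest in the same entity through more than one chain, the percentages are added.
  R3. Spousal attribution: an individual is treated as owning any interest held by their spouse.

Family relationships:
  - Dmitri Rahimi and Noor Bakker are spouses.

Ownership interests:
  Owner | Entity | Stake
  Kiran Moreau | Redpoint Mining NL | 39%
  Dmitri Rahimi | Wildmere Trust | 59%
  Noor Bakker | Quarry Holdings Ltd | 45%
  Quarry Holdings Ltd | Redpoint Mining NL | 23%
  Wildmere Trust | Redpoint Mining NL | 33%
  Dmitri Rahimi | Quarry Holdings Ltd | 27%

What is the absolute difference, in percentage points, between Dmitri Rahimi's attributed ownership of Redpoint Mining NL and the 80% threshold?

By spousal attribution (R3), Dmitri Rahimi is treated as also owning Noor Bakker's interest in Quarry Holdings Ltd, giving 27% + 45% = 72%.
Chain via Quarry Holdings Ltd (R1): 72% × 23% = 16.56% of Redpoint Mining NL.
Chain via Wildmere Trust (R1): 59% × 33% = 19.47% of Redpoint Mining NL.
Aggregating (R2): 16.56% + 19.47% = 36.03%.
36.03% falls short of the 80% threshold by 43.97 percentage points.

43.97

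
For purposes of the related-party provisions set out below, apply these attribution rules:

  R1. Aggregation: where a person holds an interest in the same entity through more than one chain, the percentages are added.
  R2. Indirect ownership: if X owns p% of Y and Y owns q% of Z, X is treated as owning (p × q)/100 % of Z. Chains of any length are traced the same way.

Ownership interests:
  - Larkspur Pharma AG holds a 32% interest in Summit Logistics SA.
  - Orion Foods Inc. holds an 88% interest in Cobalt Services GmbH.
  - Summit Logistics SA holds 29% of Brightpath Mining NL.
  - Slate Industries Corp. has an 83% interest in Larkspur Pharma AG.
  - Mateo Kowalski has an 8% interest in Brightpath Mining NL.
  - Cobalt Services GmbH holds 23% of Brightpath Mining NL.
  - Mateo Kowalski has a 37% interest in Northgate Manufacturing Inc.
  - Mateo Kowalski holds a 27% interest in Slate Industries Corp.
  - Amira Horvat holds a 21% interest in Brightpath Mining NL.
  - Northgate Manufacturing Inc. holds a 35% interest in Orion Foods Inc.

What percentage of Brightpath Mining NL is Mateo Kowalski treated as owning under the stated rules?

12.700728%

Chain via Northgate Manufacturing Inc. → Orion Foods Inc. → Cobalt Services GmbH (R2): 37% × 35% × 88% × 23% = 2.62108% of Brightpath Mining NL.
Chain via Slate Industries Corp. → Larkspur Pharma AG → Summit Logistics SA (R2): 27% × 83% × 32% × 29% = 2.079648% of Brightpath Mining NL.
Direct interest in Brightpath Mining NL: 8%.
Aggregating (R1): 2.62108% + 2.079648% + 8% = 12.700728%.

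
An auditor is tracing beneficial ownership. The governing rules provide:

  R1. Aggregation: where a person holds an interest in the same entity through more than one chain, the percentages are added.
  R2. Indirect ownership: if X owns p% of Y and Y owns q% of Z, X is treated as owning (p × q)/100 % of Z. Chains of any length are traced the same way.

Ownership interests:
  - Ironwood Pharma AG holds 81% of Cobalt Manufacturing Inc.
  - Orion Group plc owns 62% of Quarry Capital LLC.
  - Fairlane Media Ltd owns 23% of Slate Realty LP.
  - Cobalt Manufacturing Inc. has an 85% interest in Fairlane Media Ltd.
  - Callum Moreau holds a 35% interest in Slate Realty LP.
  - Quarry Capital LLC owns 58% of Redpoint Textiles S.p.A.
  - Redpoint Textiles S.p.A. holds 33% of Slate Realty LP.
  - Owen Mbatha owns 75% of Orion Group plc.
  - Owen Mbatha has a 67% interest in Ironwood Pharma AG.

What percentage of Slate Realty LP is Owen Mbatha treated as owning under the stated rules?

Chain via Ironwood Pharma AG → Cobalt Manufacturing Inc. → Fairlane Media Ltd (R2): 67% × 81% × 85% × 23% = 10.609785% of Slate Realty LP.
Chain via Orion Group plc → Quarry Capital LLC → Redpoint Textiles S.p.A. (R2): 75% × 62% × 58% × 33% = 8.9001% of Slate Realty LP.
Aggregating (R1): 10.609785% + 8.9001% = 19.509885%.

19.509885%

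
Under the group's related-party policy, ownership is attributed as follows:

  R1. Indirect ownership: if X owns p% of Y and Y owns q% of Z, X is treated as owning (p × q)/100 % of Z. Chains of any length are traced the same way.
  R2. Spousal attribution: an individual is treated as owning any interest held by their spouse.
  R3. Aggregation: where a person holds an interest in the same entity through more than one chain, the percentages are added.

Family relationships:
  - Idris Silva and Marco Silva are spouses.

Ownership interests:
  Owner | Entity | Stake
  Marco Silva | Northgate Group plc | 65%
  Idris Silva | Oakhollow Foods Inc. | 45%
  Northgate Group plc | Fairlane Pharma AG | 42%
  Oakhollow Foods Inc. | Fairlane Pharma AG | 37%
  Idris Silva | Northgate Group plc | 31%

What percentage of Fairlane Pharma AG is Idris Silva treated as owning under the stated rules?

56.97%

By spousal attribution (R2), Idris Silva is treated as also owning Marco Silva's interest in Northgate Group plc, giving 31% + 65% = 96%.
Chain via Northgate Group plc (R1): 96% × 42% = 40.32% of Fairlane Pharma AG.
Chain via Oakhollow Foods Inc. (R1): 45% × 37% = 16.65% of Fairlane Pharma AG.
Aggregating (R3): 40.32% + 16.65% = 56.97%.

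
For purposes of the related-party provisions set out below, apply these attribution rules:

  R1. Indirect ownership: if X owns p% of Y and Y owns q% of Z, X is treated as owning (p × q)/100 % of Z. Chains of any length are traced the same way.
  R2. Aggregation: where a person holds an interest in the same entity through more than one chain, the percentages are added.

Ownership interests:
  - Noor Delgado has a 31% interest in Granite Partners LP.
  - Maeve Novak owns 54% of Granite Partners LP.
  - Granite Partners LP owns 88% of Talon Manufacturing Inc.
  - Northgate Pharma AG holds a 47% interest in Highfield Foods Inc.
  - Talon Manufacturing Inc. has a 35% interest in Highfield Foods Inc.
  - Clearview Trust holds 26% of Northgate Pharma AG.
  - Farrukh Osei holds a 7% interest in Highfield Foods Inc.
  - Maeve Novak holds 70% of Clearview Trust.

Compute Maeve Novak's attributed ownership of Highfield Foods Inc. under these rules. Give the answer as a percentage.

Chain via Granite Partners LP → Talon Manufacturing Inc. (R1): 54% × 88% × 35% = 16.632% of Highfield Foods Inc.
Chain via Clearview Trust → Northgate Pharma AG (R1): 70% × 26% × 47% = 8.554% of Highfield Foods Inc.
Aggregating (R2): 16.632% + 8.554% = 25.186%.

25.186%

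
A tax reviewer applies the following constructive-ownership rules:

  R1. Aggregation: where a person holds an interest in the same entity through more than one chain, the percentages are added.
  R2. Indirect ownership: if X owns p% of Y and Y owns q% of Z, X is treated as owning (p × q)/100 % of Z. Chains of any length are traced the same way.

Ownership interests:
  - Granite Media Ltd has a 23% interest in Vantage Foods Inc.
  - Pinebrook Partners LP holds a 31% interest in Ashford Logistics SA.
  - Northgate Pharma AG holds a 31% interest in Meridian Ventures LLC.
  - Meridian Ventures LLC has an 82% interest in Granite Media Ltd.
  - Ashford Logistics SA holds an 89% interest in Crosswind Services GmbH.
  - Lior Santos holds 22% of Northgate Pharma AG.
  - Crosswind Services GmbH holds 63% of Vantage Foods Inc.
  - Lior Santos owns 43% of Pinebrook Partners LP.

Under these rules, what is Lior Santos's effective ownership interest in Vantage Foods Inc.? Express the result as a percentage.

Chain via Northgate Pharma AG → Meridian Ventures LLC → Granite Media Ltd (R2): 22% × 31% × 82% × 23% = 1.286252% of Vantage Foods Inc.
Chain via Pinebrook Partners LP → Ashford Logistics SA → Crosswind Services GmbH (R2): 43% × 31% × 89% × 63% = 7.474131% of Vantage Foods Inc.
Aggregating (R1): 1.286252% + 7.474131% = 8.760383%.

8.760383%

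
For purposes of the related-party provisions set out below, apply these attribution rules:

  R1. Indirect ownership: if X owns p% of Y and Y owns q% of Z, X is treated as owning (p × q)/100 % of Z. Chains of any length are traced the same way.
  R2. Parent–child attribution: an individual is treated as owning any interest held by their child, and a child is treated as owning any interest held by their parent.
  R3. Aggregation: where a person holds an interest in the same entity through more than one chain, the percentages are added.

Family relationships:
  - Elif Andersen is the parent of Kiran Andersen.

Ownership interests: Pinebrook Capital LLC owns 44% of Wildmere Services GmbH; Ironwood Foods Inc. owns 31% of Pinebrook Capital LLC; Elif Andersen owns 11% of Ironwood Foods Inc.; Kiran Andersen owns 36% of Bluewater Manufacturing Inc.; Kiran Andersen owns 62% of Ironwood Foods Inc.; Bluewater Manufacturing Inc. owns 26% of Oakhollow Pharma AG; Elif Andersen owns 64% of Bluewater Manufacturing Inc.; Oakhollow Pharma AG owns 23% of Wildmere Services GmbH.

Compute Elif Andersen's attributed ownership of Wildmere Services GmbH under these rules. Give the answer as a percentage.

By parent–child attribution (R2), Elif Andersen is treated as also owning Kiran Andersen's interest in Ironwood Foods Inc, giving 11% + 62% = 73%.
By parent–child attribution (R2), Elif Andersen is treated as also owning Kiran Andersen's interest in Bluewater Manufacturing Inc, giving 64% + 36% = 100%.
Chain via Ironwood Foods Inc. → Pinebrook Capital LLC (R1): 73% × 31% × 44% = 9.9572% of Wildmere Services GmbH.
Chain via Bluewater Manufacturing Inc. → Oakhollow Pharma AG (R1): 100% × 26% × 23% = 5.98% of Wildmere Services GmbH.
Aggregating (R3): 9.9572% + 5.98% = 15.9372%.

15.9372%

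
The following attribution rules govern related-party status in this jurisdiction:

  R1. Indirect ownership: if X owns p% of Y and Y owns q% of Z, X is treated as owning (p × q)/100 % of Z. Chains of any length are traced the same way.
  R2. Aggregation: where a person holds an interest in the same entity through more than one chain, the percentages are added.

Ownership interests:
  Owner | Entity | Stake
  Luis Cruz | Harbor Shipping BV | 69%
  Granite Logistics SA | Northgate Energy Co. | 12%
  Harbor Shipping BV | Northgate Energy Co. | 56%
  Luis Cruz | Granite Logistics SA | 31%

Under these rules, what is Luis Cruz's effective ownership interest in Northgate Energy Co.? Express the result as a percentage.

Chain via Granite Logistics SA (R1): 31% × 12% = 3.72% of Northgate Energy Co.
Chain via Harbor Shipping BV (R1): 69% × 56% = 38.64% of Northgate Energy Co.
Aggregating (R2): 3.72% + 38.64% = 42.36%.

42.36%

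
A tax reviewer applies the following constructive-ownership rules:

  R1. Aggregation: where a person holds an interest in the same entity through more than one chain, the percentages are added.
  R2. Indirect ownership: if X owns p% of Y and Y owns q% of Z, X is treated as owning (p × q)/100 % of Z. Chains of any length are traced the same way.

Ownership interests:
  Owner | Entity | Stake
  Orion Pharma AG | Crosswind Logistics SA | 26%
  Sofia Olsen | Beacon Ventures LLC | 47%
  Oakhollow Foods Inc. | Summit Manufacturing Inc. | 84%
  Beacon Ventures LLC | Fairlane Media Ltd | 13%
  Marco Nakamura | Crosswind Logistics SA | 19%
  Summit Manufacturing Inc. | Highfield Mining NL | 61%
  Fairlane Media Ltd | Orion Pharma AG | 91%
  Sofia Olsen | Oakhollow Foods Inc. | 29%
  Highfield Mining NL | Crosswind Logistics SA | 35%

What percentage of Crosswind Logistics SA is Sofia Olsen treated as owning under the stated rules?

6.646486%

Chain via Beacon Ventures LLC → Fairlane Media Ltd → Orion Pharma AG (R2): 47% × 13% × 91% × 26% = 1.445626% of Crosswind Logistics SA.
Chain via Oakhollow Foods Inc. → Summit Manufacturing Inc. → Highfield Mining NL (R2): 29% × 84% × 61% × 35% = 5.20086% of Crosswind Logistics SA.
Aggregating (R1): 1.445626% + 5.20086% = 6.646486%.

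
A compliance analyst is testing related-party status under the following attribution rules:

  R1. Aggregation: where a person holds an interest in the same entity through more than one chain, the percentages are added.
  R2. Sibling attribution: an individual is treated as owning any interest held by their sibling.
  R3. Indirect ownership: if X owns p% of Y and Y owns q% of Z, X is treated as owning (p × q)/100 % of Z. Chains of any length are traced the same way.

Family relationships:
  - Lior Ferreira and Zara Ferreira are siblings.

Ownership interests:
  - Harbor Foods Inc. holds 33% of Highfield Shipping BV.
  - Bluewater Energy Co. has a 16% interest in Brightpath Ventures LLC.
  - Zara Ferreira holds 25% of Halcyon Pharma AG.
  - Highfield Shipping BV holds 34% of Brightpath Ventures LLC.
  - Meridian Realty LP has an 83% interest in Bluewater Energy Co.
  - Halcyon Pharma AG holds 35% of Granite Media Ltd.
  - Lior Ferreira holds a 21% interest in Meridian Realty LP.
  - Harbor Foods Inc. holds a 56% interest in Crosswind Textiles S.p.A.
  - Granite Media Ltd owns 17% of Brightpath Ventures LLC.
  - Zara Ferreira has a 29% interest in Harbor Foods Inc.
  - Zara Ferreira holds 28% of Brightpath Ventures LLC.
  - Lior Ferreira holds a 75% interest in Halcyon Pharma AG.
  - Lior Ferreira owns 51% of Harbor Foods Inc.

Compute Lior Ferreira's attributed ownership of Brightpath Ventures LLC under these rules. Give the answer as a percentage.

By sibling attribution (R2), Lior Ferreira is treated as also owning Zara Ferreira's interest in Harbor Foods Inc, giving 51% + 29% = 80%.
By sibling attribution (R2), Lior Ferreira is treated as also owning Zara Ferreira's interest in Halcyon Pharma AG, giving 75% + 25% = 100%.
By sibling attribution (R2), Lior Ferreira is treated as owning Zara Ferreira's 28% interest in Brightpath Ventures LLC.
Chain via Meridian Realty LP → Bluewater Energy Co. (R3): 21% × 83% × 16% = 2.7888% of Brightpath Ventures LLC.
Chain via Harbor Foods Inc. → Highfield Shipping BV (R3): 80% × 33% × 34% = 8.976% of Brightpath Ventures LLC.
Chain via Halcyon Pharma AG → Granite Media Ltd (R3): 100% × 35% × 17% = 5.95% of Brightpath Ventures LLC.
Direct interest in Brightpath Ventures LLC: 28%.
Aggregating (R1): 2.7888% + 8.976% + 5.95% + 28% = 45.7148%.

45.7148%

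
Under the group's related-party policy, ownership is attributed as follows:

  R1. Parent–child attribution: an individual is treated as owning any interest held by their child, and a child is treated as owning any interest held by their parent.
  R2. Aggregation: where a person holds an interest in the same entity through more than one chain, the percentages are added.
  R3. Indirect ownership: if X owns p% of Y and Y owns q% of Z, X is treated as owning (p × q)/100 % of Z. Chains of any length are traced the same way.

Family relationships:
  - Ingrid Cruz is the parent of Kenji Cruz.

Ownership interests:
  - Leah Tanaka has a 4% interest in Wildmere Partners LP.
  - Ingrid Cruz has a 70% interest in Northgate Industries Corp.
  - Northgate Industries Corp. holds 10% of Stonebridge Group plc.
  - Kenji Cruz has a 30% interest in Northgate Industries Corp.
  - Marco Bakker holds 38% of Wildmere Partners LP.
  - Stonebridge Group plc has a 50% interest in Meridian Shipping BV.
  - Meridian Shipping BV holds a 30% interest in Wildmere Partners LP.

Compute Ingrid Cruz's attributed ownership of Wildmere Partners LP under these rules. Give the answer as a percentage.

1.5%

By parent–child attribution (R1), Ingrid Cruz is treated as also owning Kenji Cruz's interest in Northgate Industries Corp, giving 70% + 30% = 100%.
Chain via Northgate Industries Corp. → Stonebridge Group plc → Meridian Shipping BV (R3): 100% × 10% × 50% × 30% = 1.5% of Wildmere Partners LP.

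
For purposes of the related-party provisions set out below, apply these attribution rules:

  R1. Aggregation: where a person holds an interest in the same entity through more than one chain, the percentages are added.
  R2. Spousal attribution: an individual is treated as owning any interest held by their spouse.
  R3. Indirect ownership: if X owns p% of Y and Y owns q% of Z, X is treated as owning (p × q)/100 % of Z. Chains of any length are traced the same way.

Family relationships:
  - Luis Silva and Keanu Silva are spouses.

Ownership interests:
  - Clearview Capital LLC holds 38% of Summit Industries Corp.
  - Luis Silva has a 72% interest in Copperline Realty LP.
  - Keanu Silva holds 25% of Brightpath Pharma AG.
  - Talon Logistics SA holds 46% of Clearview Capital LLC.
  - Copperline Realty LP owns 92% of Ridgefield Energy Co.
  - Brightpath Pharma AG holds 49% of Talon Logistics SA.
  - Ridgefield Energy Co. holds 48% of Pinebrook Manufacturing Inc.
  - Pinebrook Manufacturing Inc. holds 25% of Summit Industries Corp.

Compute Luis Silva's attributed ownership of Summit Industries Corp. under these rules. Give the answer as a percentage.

10.0901%

By spousal attribution (R2), Luis Silva is treated as owning Keanu Silva's 25% interest in Brightpath Pharma AG.
Chain via Copperline Realty LP → Ridgefield Energy Co. → Pinebrook Manufacturing Inc. (R3): 72% × 92% × 48% × 25% = 7.9488% of Summit Industries Corp.
Chain via Brightpath Pharma AG → Talon Logistics SA → Clearview Capital LLC (R3): 25% × 49% × 46% × 38% = 2.1413% of Summit Industries Corp.
Aggregating (R1): 7.9488% + 2.1413% = 10.0901%.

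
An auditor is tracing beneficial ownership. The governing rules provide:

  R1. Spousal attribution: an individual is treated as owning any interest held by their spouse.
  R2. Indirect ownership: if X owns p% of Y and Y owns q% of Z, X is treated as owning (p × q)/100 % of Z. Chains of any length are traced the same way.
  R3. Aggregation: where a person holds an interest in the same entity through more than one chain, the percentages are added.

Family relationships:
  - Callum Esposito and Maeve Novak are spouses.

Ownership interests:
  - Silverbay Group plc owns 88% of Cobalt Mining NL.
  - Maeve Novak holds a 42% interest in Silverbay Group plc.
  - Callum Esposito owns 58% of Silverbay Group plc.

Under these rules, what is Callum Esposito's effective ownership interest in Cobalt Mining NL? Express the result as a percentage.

By spousal attribution (R1), Callum Esposito is treated as also owning Maeve Novak's interest in Silverbay Group plc, giving 58% + 42% = 100%.
Chain via Silverbay Group plc (R2): 100% × 88% = 88% of Cobalt Mining NL.

88%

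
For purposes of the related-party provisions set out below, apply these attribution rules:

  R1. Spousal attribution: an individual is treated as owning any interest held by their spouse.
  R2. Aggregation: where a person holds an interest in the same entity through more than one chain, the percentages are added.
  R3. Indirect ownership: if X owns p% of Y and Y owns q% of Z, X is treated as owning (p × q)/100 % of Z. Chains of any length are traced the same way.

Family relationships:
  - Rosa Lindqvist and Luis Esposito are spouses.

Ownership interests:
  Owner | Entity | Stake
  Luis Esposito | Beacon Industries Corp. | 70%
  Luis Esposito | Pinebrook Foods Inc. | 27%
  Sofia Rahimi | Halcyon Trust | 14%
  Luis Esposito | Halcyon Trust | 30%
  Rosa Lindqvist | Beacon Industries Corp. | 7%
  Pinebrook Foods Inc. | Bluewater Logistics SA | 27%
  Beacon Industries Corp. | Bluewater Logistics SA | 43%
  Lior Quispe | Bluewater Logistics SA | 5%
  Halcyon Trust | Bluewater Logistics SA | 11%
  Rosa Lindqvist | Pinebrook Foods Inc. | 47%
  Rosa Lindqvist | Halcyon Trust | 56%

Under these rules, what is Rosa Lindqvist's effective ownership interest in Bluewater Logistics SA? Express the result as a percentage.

62.55%

By spousal attribution (R1), Rosa Lindqvist is treated as also owning Luis Esposito's interest in Halcyon Trust, giving 56% + 30% = 86%.
By spousal attribution (R1), Rosa Lindqvist is treated as also owning Luis Esposito's interest in Beacon Industries Corp, giving 7% + 70% = 77%.
By spousal attribution (R1), Rosa Lindqvist is treated as also owning Luis Esposito's interest in Pinebrook Foods Inc, giving 47% + 27% = 74%.
Chain via Halcyon Trust (R3): 86% × 11% = 9.46% of Bluewater Logistics SA.
Chain via Beacon Industries Corp. (R3): 77% × 43% = 33.11% of Bluewater Logistics SA.
Chain via Pinebrook Foods Inc. (R3): 74% × 27% = 19.98% of Bluewater Logistics SA.
Aggregating (R2): 9.46% + 33.11% + 19.98% = 62.55%.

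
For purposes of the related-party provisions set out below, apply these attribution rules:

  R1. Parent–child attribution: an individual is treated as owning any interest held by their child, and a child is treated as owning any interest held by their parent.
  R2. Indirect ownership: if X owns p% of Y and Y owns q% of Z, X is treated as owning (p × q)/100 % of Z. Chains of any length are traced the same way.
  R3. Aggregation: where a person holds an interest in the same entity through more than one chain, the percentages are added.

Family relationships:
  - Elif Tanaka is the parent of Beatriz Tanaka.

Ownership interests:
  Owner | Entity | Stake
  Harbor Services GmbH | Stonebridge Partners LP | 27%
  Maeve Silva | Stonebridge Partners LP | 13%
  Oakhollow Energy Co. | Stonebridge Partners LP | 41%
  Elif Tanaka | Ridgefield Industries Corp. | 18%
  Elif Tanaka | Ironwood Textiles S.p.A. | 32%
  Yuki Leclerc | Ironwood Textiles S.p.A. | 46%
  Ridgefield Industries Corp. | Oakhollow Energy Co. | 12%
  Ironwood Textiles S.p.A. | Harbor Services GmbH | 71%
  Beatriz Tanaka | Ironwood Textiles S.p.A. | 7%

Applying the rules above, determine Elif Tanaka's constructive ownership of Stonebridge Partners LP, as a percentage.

By parent–child attribution (R1), Elif Tanaka is treated as also owning Beatriz Tanaka's interest in Ironwood Textiles S.p.A, giving 32% + 7% = 39%.
Chain via Ironwood Textiles S.p.A. → Harbor Services GmbH (R2): 39% × 71% × 27% = 7.4763% of Stonebridge Partners LP.
Chain via Ridgefield Industries Corp. → Oakhollow Energy Co. (R2): 18% × 12% × 41% = 0.8856% of Stonebridge Partners LP.
Aggregating (R3): 7.4763% + 0.8856% = 8.3619%.

8.3619%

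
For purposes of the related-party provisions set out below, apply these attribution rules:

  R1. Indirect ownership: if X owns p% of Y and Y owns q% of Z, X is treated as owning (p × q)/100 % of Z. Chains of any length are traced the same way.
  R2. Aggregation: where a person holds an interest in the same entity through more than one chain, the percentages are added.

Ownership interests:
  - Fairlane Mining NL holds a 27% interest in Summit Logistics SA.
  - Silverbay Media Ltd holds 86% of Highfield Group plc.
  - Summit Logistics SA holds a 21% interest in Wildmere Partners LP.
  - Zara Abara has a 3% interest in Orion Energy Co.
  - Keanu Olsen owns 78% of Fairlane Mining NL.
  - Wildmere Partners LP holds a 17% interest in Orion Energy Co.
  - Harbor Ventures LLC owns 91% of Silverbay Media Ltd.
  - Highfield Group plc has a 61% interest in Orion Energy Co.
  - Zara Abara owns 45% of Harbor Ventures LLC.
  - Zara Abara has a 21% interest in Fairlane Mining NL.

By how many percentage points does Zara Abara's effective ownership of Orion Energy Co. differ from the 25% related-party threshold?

0.315211

Chain via Fairlane Mining NL → Summit Logistics SA → Wildmere Partners LP (R1): 21% × 27% × 21% × 17% = 0.202419% of Orion Energy Co.
Chain via Harbor Ventures LLC → Silverbay Media Ltd → Highfield Group plc (R1): 45% × 91% × 86% × 61% = 21.48237% of Orion Energy Co.
Direct interest in Orion Energy Co: 3%.
Aggregating (R2): 0.202419% + 21.48237% + 3% = 24.684789%.
24.684789% falls short of the 25% threshold by 0.315211 percentage points.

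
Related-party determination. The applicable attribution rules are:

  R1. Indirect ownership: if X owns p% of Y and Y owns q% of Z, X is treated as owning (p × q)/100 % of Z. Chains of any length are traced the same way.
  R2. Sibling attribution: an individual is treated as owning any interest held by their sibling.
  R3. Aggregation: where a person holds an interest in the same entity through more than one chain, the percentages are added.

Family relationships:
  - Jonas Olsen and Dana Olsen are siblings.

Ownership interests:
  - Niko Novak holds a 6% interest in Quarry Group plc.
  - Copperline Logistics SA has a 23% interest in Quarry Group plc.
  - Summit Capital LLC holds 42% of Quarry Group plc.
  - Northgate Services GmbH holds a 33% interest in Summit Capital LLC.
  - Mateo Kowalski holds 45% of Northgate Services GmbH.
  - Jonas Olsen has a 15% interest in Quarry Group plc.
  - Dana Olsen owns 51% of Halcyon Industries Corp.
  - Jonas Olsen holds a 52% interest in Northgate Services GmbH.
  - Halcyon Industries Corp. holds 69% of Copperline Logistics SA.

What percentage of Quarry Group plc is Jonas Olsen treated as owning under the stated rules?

By sibling attribution (R2), Jonas Olsen is treated as owning Dana Olsen's 51% interest in Halcyon Industries Corp.
Chain via Northgate Services GmbH → Summit Capital LLC (R1): 52% × 33% × 42% = 7.2072% of Quarry Group plc.
Direct interest in Quarry Group plc: 15%.
Chain via Halcyon Industries Corp. → Copperline Logistics SA (R1): 51% × 69% × 23% = 8.0937% of Quarry Group plc.
Aggregating (R3): 7.2072% + 15% + 8.0937% = 30.3009%.

30.3009%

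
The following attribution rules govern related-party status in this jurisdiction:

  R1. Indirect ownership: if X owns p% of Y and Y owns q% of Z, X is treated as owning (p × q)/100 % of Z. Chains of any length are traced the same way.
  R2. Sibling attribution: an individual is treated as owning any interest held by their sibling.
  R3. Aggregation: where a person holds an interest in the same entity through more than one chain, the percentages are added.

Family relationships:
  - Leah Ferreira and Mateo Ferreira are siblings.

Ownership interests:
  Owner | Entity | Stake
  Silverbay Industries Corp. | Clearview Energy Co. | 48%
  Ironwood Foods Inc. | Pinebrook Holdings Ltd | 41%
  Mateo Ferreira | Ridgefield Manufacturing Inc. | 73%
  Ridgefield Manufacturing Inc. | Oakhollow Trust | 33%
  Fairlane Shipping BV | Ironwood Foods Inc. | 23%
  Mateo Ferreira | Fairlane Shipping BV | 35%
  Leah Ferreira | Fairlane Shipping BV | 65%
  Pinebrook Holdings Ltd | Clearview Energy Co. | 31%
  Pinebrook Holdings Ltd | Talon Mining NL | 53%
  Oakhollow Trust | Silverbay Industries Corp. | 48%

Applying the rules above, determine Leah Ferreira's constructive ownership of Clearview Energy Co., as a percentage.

8.473636%

By sibling attribution (R2), Leah Ferreira is treated as also owning Mateo Ferreira's interest in Fairlane Shipping BV, giving 65% + 35% = 100%.
By sibling attribution (R2), Leah Ferreira is treated as owning Mateo Ferreira's 73% interest in Ridgefield Manufacturing Inc.
Chain via Fairlane Shipping BV → Ironwood Foods Inc. → Pinebrook Holdings Ltd (R1): 100% × 23% × 41% × 31% = 2.9233% of Clearview Energy Co.
Chain via Ridgefield Manufacturing Inc. → Oakhollow Trust → Silverbay Industries Corp. (R1): 73% × 33% × 48% × 48% = 5.550336% of Clearview Energy Co.
Aggregating (R3): 2.9233% + 5.550336% = 8.473636%.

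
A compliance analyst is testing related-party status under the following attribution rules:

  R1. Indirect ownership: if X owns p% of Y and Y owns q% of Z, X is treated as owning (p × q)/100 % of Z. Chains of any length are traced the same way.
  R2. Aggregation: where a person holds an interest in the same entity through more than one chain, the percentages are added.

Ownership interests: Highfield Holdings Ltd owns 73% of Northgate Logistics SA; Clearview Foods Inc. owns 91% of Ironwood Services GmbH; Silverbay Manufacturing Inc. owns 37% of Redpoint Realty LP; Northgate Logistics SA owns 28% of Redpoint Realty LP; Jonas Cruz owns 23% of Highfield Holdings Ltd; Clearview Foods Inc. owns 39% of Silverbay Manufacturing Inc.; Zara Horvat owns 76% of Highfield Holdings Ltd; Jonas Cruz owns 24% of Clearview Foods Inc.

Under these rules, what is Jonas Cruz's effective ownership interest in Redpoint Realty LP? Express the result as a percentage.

Chain via Highfield Holdings Ltd → Northgate Logistics SA (R1): 23% × 73% × 28% = 4.7012% of Redpoint Realty LP.
Chain via Clearview Foods Inc. → Silverbay Manufacturing Inc. (R1): 24% × 39% × 37% = 3.4632% of Redpoint Realty LP.
Aggregating (R2): 4.7012% + 3.4632% = 8.1644%.

8.1644%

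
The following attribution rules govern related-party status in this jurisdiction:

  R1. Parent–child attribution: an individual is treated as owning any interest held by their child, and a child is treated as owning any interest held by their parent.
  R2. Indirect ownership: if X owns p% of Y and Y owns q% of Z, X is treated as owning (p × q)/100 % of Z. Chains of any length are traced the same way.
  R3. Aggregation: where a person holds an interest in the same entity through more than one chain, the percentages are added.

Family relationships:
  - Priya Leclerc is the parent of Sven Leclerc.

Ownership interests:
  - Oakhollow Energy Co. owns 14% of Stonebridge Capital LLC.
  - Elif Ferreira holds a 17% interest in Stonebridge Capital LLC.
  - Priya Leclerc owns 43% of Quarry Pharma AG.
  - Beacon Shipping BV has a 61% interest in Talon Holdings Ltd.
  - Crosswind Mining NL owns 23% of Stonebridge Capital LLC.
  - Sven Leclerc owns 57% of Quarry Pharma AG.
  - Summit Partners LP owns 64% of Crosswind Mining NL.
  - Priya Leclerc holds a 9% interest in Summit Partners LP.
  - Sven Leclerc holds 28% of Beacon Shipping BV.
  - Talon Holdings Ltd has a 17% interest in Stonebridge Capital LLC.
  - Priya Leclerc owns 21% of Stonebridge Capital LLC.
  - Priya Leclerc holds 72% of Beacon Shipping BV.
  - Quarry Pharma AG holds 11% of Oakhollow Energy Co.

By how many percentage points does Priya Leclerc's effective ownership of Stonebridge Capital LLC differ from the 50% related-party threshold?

By parent–child attribution (R1), Priya Leclerc is treated as also owning Sven Leclerc's interest in Beacon Shipping BV, giving 72% + 28% = 100%.
By parent–child attribution (R1), Priya Leclerc is treated as also owning Sven Leclerc's interest in Quarry Pharma AG, giving 43% + 57% = 100%.
Chain via Beacon Shipping BV → Talon Holdings Ltd (R2): 100% × 61% × 17% = 10.37% of Stonebridge Capital LLC.
Chain via Summit Partners LP → Crosswind Mining NL (R2): 9% × 64% × 23% = 1.3248% of Stonebridge Capital LLC.
Chain via Quarry Pharma AG → Oakhollow Energy Co. (R2): 100% × 11% × 14% = 1.54% of Stonebridge Capital LLC.
Direct interest in Stonebridge Capital LLC: 21%.
Aggregating (R3): 10.37% + 1.3248% + 1.54% + 21% = 34.2348%.
34.2348% falls short of the 50% threshold by 15.7652 percentage points.

15.7652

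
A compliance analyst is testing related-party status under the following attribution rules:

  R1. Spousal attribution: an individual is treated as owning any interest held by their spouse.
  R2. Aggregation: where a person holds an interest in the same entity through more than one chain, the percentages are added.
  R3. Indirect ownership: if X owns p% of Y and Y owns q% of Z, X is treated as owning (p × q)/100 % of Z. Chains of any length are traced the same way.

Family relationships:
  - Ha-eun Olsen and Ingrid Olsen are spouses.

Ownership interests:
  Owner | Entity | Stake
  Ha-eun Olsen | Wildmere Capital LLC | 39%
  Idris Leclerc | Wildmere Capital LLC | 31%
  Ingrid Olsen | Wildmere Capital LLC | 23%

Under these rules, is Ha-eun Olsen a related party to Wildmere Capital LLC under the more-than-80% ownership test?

No

By spousal attribution (R1), Ha-eun Olsen is treated as also owning Ingrid Olsen's interest in Wildmere Capital LLC, giving 39% + 23% = 62%.
Direct interest in Wildmere Capital LLC: 62%.
62% does not exceed the 80% threshold, so Ha-eun is not a related party to Wildmere Capital LLC.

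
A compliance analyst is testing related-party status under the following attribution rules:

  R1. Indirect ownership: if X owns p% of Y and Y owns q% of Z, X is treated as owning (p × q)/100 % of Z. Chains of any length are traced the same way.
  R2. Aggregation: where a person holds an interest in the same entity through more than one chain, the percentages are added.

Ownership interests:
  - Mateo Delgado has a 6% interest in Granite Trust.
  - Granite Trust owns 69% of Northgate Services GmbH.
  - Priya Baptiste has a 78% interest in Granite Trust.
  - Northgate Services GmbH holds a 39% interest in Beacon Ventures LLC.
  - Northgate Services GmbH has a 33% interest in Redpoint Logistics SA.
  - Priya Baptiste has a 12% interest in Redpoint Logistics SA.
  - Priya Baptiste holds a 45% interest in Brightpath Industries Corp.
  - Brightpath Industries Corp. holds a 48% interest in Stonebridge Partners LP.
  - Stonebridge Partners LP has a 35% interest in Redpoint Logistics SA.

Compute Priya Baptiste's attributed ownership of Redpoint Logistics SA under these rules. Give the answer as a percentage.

37.3206%

Chain via Brightpath Industries Corp. → Stonebridge Partners LP (R1): 45% × 48% × 35% = 7.56% of Redpoint Logistics SA.
Chain via Granite Trust → Northgate Services GmbH (R1): 78% × 69% × 33% = 17.7606% of Redpoint Logistics SA.
Direct interest in Redpoint Logistics SA: 12%.
Aggregating (R2): 7.56% + 17.7606% + 12% = 37.3206%.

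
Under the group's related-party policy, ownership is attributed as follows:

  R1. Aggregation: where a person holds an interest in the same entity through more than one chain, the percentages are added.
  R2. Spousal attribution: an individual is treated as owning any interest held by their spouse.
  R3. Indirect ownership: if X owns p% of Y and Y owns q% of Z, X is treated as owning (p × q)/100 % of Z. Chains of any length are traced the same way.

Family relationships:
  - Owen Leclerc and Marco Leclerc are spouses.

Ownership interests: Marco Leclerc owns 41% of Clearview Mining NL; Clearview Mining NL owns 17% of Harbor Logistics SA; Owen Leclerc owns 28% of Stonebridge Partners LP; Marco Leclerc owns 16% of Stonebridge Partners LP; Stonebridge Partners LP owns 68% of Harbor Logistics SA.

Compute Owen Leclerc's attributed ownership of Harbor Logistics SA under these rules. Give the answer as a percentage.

36.89%

By spousal attribution (R2), Owen Leclerc is treated as also owning Marco Leclerc's interest in Stonebridge Partners LP, giving 28% + 16% = 44%.
By spousal attribution (R2), Owen Leclerc is treated as owning Marco Leclerc's 41% interest in Clearview Mining NL.
Chain via Stonebridge Partners LP (R3): 44% × 68% = 29.92% of Harbor Logistics SA.
Chain via Clearview Mining NL (R3): 41% × 17% = 6.97% of Harbor Logistics SA.
Aggregating (R1): 29.92% + 6.97% = 36.89%.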